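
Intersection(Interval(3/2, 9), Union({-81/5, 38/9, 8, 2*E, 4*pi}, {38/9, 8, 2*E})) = {38/9, 8, 2*E}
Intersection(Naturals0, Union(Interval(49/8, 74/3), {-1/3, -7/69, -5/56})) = Range(7, 25, 1)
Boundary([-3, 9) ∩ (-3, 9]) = {-3, 9}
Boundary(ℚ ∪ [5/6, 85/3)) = (-∞, 5/6] ∪ [85/3, ∞)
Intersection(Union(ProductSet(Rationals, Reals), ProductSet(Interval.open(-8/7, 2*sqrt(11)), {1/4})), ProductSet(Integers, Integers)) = ProductSet(Integers, Integers)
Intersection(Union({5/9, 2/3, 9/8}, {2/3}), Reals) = {5/9, 2/3, 9/8}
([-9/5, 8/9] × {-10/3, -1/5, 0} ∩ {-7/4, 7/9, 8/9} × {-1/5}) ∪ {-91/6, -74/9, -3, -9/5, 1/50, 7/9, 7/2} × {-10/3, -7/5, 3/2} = ({-7/4, 7/9, 8/9} × {-1/5}) ∪ ({-91/6, -74/9, -3, -9/5, 1/50, 7/9, 7/2} × {-10/3, -7/5, 3/2})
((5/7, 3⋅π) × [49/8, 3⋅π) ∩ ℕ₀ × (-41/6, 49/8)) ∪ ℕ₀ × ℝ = ℕ₀ × ℝ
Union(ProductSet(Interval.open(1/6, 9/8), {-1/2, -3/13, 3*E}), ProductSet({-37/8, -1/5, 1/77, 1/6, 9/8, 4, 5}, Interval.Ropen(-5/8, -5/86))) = Union(ProductSet({-37/8, -1/5, 1/77, 1/6, 9/8, 4, 5}, Interval.Ropen(-5/8, -5/86)), ProductSet(Interval.open(1/6, 9/8), {-1/2, -3/13, 3*E}))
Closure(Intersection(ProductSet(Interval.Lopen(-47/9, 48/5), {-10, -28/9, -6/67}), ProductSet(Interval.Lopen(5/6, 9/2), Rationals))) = ProductSet(Interval(5/6, 9/2), {-10, -28/9, -6/67})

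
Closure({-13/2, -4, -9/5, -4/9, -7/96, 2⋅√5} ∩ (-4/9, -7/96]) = {-7/96}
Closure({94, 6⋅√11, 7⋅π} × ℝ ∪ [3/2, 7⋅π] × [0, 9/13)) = ({94, 6⋅√11, 7⋅π} × ℝ) ∪ ([3/2, 7⋅π] × [0, 9/13])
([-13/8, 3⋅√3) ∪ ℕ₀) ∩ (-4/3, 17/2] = (-4/3, 3⋅√3) ∪ {0, 1, …, 8}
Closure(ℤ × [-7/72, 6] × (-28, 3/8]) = ℤ × [-7/72, 6] × [-28, 3/8]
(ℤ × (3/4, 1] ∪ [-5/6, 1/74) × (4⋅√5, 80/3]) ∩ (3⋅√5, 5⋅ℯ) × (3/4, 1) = {7, 8, …, 13} × (3/4, 1)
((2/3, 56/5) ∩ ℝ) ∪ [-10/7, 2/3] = [-10/7, 56/5)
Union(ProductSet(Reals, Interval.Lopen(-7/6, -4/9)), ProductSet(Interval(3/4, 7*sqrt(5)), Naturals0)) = Union(ProductSet(Interval(3/4, 7*sqrt(5)), Naturals0), ProductSet(Reals, Interval.Lopen(-7/6, -4/9)))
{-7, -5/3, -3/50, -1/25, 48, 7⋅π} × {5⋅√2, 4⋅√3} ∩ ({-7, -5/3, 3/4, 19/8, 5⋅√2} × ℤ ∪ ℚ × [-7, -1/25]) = ∅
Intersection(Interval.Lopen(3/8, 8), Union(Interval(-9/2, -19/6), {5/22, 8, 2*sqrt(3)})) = {8, 2*sqrt(3)}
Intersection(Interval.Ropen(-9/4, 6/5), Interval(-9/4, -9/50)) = Interval(-9/4, -9/50)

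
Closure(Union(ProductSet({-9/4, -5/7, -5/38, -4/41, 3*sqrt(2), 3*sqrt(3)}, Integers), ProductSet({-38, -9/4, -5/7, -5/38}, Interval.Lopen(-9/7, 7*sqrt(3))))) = Union(ProductSet({-38, -9/4, -5/7, -5/38}, Interval(-9/7, 7*sqrt(3))), ProductSet({-9/4, -5/7, -5/38, -4/41, 3*sqrt(2), 3*sqrt(3)}, Integers))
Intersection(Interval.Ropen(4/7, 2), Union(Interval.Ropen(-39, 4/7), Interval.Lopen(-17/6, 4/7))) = {4/7}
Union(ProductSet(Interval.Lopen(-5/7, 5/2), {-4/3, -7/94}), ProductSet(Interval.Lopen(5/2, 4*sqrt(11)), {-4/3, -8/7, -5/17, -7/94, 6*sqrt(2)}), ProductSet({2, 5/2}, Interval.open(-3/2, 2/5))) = Union(ProductSet({2, 5/2}, Interval.open(-3/2, 2/5)), ProductSet(Interval.Lopen(-5/7, 5/2), {-4/3, -7/94}), ProductSet(Interval.Lopen(5/2, 4*sqrt(11)), {-4/3, -8/7, -5/17, -7/94, 6*sqrt(2)}))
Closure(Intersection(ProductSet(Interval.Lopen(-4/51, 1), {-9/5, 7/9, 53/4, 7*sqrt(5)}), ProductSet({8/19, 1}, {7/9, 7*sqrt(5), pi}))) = ProductSet({8/19, 1}, {7/9, 7*sqrt(5)})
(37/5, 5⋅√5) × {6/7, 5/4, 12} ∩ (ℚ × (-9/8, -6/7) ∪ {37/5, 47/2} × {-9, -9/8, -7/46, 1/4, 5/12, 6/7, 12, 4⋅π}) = ∅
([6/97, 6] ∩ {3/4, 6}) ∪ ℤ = ℤ ∪ {3/4}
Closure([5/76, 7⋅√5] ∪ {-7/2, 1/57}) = {-7/2, 1/57} ∪ [5/76, 7⋅√5]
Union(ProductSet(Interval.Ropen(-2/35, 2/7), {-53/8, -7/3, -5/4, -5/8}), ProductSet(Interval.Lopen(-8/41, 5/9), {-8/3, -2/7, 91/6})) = Union(ProductSet(Interval.Lopen(-8/41, 5/9), {-8/3, -2/7, 91/6}), ProductSet(Interval.Ropen(-2/35, 2/7), {-53/8, -7/3, -5/4, -5/8}))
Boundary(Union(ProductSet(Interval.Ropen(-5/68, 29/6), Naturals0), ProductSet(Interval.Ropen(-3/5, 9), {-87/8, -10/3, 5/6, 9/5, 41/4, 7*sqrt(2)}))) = Union(ProductSet(Interval(-3/5, 9), {-87/8, -10/3, 5/6, 9/5, 41/4, 7*sqrt(2)}), ProductSet(Interval(-5/68, 29/6), Naturals0))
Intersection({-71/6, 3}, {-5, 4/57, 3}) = {3}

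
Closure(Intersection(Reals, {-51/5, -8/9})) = {-51/5, -8/9}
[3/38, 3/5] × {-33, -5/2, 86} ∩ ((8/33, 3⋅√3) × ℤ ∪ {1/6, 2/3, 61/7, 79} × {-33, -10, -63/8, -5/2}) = ({1/6} × {-33, -5/2}) ∪ ((8/33, 3/5] × {-33, 86})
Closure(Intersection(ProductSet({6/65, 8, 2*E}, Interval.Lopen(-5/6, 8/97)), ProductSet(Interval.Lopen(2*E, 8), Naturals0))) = ProductSet({8}, Range(0, 1, 1))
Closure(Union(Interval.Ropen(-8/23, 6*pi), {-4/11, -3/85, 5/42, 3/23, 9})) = Union({-4/11}, Interval(-8/23, 6*pi))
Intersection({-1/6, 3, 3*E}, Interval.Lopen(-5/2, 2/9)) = {-1/6}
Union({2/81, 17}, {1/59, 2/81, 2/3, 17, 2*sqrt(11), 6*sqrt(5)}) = {1/59, 2/81, 2/3, 17, 2*sqrt(11), 6*sqrt(5)}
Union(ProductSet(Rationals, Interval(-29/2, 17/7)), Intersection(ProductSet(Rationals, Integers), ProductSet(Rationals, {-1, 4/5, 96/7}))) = ProductSet(Rationals, Interval(-29/2, 17/7))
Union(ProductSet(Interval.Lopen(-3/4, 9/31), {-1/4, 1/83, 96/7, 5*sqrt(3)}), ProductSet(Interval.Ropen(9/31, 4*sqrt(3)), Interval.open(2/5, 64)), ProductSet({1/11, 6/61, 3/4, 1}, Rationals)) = Union(ProductSet({1/11, 6/61, 3/4, 1}, Rationals), ProductSet(Interval.Lopen(-3/4, 9/31), {-1/4, 1/83, 96/7, 5*sqrt(3)}), ProductSet(Interval.Ropen(9/31, 4*sqrt(3)), Interval.open(2/5, 64)))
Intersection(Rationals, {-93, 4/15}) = {-93, 4/15}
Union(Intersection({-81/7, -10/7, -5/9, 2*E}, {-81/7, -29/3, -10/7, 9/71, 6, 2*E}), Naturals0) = Union({-81/7, -10/7, 2*E}, Naturals0)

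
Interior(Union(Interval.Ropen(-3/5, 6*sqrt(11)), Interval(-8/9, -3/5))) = Interval.open(-8/9, 6*sqrt(11))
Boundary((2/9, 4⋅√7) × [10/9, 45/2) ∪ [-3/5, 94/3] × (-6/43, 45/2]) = ({-3/5, 94/3} × [-6/43, 45/2]) ∪ ([-3/5, 94/3] × {-6/43, 45/2})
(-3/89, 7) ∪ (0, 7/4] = (-3/89, 7)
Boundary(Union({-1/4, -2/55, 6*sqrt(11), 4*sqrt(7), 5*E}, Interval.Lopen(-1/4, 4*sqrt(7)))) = {-1/4, 6*sqrt(11), 4*sqrt(7), 5*E}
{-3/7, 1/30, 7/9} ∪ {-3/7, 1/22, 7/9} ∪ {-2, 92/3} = {-2, -3/7, 1/30, 1/22, 7/9, 92/3}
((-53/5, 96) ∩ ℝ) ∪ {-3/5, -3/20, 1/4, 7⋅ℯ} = (-53/5, 96)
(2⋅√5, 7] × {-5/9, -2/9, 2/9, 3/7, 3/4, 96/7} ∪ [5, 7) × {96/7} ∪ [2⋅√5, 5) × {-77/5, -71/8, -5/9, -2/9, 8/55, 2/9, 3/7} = ((2⋅√5, 7] × {-5/9, -2/9, 2/9, 3/7, 3/4, 96/7}) ∪ ([2⋅√5, 5) × {-77/5, -71/8, -5/9, -2/9, 8/55, 2/9, 3/7})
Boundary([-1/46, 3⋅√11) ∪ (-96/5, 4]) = {-96/5, 3⋅√11}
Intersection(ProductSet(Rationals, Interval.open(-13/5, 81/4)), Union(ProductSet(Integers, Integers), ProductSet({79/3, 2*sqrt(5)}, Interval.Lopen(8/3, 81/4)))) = Union(ProductSet({79/3}, Interval.open(8/3, 81/4)), ProductSet(Integers, Range(-2, 21, 1)))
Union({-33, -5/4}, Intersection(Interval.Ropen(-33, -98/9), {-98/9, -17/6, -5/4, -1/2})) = {-33, -5/4}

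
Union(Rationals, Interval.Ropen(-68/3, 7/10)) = Union(Interval(-68/3, 7/10), Rationals)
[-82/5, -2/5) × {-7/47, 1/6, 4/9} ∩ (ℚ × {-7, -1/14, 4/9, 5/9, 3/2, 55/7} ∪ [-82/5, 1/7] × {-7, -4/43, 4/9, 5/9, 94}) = [-82/5, -2/5) × {4/9}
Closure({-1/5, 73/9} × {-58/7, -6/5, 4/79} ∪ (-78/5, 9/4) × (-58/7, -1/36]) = ({-1/5, 73/9} × {-58/7, -6/5, 4/79}) ∪ ({-78/5, 9/4} × [-58/7, -1/36]) ∪ ([-78/5, 9/4] × {-58/7, -1/36}) ∪ ((-78/5, 9/4) × (-58/7, -1/36])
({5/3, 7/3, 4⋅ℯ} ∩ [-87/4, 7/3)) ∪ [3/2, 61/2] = [3/2, 61/2]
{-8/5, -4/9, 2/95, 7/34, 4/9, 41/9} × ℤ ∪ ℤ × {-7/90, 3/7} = (ℤ × {-7/90, 3/7}) ∪ ({-8/5, -4/9, 2/95, 7/34, 4/9, 41/9} × ℤ)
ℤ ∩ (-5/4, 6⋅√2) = {-1, 0, …, 8}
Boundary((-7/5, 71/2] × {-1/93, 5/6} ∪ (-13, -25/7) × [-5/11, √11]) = ([-7/5, 71/2] × {-1/93, 5/6}) ∪ ({-13, -25/7} × [-5/11, √11]) ∪ ([-13, -25/7] × {-5/11, √11})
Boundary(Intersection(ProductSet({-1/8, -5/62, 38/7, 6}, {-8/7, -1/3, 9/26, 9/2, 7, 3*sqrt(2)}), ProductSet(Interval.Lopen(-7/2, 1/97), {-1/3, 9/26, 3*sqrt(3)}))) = ProductSet({-1/8, -5/62}, {-1/3, 9/26})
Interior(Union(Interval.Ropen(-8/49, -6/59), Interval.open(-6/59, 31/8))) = Union(Interval.open(-8/49, -6/59), Interval.open(-6/59, 31/8))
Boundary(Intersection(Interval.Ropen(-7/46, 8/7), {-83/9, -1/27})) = {-1/27}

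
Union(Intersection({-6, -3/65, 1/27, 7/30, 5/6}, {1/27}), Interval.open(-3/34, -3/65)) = Union({1/27}, Interval.open(-3/34, -3/65))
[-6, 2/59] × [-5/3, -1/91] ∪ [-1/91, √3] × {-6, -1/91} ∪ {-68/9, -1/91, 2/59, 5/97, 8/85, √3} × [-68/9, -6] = ([-6, 2/59] × [-5/3, -1/91]) ∪ ([-1/91, √3] × {-6, -1/91}) ∪ ({-68/9, -1/91, 2/59, 5/97, 8/85, √3} × [-68/9, -6])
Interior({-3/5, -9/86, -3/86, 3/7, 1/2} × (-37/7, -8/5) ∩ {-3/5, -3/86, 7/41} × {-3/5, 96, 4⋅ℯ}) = ∅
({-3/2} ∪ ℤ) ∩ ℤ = ℤ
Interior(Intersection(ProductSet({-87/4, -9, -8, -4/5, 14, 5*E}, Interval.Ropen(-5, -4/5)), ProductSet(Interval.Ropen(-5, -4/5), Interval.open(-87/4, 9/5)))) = EmptySet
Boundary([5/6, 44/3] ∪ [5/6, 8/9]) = {5/6, 44/3}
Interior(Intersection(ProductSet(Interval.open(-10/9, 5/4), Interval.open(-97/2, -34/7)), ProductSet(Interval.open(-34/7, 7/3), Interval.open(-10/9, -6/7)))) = EmptySet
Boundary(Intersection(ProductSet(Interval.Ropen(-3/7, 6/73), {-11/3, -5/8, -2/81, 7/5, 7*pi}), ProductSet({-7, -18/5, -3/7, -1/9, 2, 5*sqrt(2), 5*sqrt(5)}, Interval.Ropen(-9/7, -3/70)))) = ProductSet({-3/7, -1/9}, {-5/8})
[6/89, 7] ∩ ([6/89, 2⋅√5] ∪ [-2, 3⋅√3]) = [6/89, 3⋅√3]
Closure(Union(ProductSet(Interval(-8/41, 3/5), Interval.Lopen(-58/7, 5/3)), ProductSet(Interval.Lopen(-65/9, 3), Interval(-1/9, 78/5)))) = Union(ProductSet(Interval(-65/9, 3), Interval(-1/9, 78/5)), ProductSet(Interval(-8/41, 3/5), Interval(-58/7, 5/3)))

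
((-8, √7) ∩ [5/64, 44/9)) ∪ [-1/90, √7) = [-1/90, √7)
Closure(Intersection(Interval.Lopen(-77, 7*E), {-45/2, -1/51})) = {-45/2, -1/51}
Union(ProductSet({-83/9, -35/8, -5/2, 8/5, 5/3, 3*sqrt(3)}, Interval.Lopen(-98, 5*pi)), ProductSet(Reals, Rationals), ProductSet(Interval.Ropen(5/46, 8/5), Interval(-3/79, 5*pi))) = Union(ProductSet({-83/9, -35/8, -5/2, 8/5, 5/3, 3*sqrt(3)}, Interval.Lopen(-98, 5*pi)), ProductSet(Interval.Ropen(5/46, 8/5), Interval(-3/79, 5*pi)), ProductSet(Reals, Rationals))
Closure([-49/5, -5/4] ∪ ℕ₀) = [-49/5, -5/4] ∪ ℕ₀ ∪ (ℕ₀ \ (-49/5, -5/4))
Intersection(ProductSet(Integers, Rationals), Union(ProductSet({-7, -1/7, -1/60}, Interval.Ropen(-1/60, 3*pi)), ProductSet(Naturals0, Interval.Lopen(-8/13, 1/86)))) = Union(ProductSet({-7}, Intersection(Interval.Ropen(-1/60, 3*pi), Rationals)), ProductSet(Naturals0, Intersection(Interval.Lopen(-8/13, 1/86), Rationals)))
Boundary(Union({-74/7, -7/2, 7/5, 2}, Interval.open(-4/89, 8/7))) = {-74/7, -7/2, -4/89, 8/7, 7/5, 2}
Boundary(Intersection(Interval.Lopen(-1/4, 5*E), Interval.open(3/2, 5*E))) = {3/2, 5*E}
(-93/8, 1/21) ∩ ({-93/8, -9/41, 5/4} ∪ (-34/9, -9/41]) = (-34/9, -9/41]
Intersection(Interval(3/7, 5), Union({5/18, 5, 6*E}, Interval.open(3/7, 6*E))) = Interval.Lopen(3/7, 5)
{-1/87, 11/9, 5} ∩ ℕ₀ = {5}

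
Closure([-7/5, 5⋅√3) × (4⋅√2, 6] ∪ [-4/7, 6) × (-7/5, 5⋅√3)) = ([-4/7, 6] × {-7/5, 5⋅√3}) ∪ ([-4/7, 6) × (-7/5, 5⋅√3)) ∪ ({-7/5, 5⋅√3} × [4⋅√2, 6]) ∪ ([-7/5, 5⋅√3) × (4⋅√2, 6]) ∪ ({-4/7, 6} × ([-7/5, 4⋅√2] ∪ [6, 5⋅√3])) ∪ (([-7/5, -4/7] ∪ [6, 5⋅√3]) × {6, 4⋅√2})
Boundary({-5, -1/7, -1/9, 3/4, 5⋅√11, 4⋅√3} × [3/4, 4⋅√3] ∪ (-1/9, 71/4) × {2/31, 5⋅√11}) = ([-1/9, 71/4] × {2/31, 5⋅√11}) ∪ ({-5, -1/7, -1/9, 3/4, 5⋅√11, 4⋅√3} × [3/4, 4⋅√3])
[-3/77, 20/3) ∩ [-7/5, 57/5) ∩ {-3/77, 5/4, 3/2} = {-3/77, 5/4, 3/2}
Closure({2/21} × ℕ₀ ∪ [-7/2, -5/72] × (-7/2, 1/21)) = ({2/21} × ℕ₀) ∪ ([-7/2, -5/72] × [-7/2, 1/21])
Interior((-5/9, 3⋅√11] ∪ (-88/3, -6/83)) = (-88/3, 3⋅√11)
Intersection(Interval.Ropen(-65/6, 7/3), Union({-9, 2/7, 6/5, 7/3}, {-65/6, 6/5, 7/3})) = {-65/6, -9, 2/7, 6/5}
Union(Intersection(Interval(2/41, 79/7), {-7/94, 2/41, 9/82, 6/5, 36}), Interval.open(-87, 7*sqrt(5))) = Interval.open(-87, 7*sqrt(5))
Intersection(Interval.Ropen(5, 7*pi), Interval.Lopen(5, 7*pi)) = Interval.open(5, 7*pi)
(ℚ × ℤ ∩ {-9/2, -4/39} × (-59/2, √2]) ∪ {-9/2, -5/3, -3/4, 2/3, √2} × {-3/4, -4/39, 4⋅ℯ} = ({-9/2, -4/39} × {-29, -28, …, 1}) ∪ ({-9/2, -5/3, -3/4, 2/3, √2} × {-3/4, -4/39, 4⋅ℯ})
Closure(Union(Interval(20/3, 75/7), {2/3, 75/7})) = Union({2/3}, Interval(20/3, 75/7))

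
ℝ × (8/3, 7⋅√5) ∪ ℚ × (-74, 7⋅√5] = (ℚ × (-74, 7⋅√5]) ∪ (ℝ × (8/3, 7⋅√5))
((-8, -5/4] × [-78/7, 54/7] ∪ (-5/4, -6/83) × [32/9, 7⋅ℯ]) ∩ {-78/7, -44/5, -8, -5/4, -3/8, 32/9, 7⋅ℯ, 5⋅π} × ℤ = ({-5/4} × {-11, -10, …, 7}) ∪ ({-3/8} × {4, 5, …, 19})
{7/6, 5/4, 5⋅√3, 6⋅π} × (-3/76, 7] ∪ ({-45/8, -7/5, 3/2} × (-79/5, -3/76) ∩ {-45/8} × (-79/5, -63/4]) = ({-45/8} × (-79/5, -63/4]) ∪ ({7/6, 5/4, 5⋅√3, 6⋅π} × (-3/76, 7])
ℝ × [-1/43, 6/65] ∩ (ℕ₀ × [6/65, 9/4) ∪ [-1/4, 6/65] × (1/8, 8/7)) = ℕ₀ × {6/65}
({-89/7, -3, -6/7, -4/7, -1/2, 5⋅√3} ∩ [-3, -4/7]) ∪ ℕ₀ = {-3, -6/7, -4/7} ∪ ℕ₀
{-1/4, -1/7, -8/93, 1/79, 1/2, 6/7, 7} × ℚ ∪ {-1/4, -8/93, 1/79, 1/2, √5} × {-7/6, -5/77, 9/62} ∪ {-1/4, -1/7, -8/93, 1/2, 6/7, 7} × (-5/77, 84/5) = ({-1/4, -1/7, -8/93, 1/79, 1/2, 6/7, 7} × ℚ) ∪ ({-1/4, -8/93, 1/79, 1/2, √5} × {-7/6, -5/77, 9/62}) ∪ ({-1/4, -1/7, -8/93, 1/2, 6/7, 7} × (-5/77, 84/5))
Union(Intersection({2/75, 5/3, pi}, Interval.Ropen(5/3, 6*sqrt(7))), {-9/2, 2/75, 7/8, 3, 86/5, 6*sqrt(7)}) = {-9/2, 2/75, 7/8, 5/3, 3, 86/5, 6*sqrt(7), pi}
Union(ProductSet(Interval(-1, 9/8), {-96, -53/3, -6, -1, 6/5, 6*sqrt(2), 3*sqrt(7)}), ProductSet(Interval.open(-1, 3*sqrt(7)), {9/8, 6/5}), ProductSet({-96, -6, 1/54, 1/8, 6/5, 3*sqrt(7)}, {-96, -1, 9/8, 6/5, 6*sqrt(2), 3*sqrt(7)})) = Union(ProductSet({-96, -6, 1/54, 1/8, 6/5, 3*sqrt(7)}, {-96, -1, 9/8, 6/5, 6*sqrt(2), 3*sqrt(7)}), ProductSet(Interval(-1, 9/8), {-96, -53/3, -6, -1, 6/5, 6*sqrt(2), 3*sqrt(7)}), ProductSet(Interval.open(-1, 3*sqrt(7)), {9/8, 6/5}))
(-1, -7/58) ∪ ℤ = ℤ ∪ [-1, -7/58)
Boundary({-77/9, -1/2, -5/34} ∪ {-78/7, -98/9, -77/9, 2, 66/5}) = {-78/7, -98/9, -77/9, -1/2, -5/34, 2, 66/5}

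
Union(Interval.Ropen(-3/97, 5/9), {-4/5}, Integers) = Union({-4/5}, Integers, Interval.Ropen(-3/97, 5/9))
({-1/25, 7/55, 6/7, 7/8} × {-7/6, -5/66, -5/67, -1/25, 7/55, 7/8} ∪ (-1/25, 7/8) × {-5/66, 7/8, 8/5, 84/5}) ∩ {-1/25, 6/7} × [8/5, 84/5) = {6/7} × {8/5}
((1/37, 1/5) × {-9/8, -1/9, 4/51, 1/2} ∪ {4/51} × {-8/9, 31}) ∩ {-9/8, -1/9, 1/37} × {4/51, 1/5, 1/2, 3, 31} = ∅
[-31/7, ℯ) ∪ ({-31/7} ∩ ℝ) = [-31/7, ℯ)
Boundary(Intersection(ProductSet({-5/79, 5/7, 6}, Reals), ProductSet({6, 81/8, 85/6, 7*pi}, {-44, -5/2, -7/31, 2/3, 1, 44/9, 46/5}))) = ProductSet({6}, {-44, -5/2, -7/31, 2/3, 1, 44/9, 46/5})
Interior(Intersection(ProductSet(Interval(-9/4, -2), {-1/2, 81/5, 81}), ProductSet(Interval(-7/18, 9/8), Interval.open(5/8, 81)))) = EmptySet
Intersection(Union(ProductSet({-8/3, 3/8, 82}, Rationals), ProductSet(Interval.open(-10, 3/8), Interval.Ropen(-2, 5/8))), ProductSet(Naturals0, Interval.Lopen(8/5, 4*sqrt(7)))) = ProductSet({82}, Intersection(Interval.Lopen(8/5, 4*sqrt(7)), Rationals))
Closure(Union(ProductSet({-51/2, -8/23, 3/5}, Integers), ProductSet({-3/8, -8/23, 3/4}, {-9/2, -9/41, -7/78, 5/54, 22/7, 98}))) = Union(ProductSet({-51/2, -8/23, 3/5}, Integers), ProductSet({-3/8, -8/23, 3/4}, {-9/2, -9/41, -7/78, 5/54, 22/7, 98}))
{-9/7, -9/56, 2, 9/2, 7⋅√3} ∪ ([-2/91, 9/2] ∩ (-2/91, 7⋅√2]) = {-9/7, -9/56, 7⋅√3} ∪ (-2/91, 9/2]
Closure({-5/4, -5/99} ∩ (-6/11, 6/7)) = {-5/99}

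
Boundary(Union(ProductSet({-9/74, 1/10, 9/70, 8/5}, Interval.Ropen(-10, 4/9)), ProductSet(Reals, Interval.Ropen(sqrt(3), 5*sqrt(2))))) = Union(ProductSet({-9/74, 1/10, 9/70, 8/5}, Interval(-10, 4/9)), ProductSet(Reals, {5*sqrt(2), sqrt(3)}))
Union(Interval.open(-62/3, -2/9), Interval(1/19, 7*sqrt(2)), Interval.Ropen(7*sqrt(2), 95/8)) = Union(Interval.open(-62/3, -2/9), Interval.Ropen(1/19, 95/8))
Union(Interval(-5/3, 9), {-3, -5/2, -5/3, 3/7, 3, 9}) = Union({-3, -5/2}, Interval(-5/3, 9))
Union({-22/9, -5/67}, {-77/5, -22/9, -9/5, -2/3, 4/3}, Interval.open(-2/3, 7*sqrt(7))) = Union({-77/5, -22/9, -9/5}, Interval.Ropen(-2/3, 7*sqrt(7)))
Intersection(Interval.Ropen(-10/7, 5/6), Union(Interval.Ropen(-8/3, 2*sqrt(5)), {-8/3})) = Interval.Ropen(-10/7, 5/6)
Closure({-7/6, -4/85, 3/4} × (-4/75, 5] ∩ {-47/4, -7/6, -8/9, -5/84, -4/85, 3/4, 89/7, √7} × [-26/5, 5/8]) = {-7/6, -4/85, 3/4} × [-4/75, 5/8]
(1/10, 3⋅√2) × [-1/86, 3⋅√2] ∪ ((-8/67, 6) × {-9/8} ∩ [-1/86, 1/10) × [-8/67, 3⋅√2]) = (1/10, 3⋅√2) × [-1/86, 3⋅√2]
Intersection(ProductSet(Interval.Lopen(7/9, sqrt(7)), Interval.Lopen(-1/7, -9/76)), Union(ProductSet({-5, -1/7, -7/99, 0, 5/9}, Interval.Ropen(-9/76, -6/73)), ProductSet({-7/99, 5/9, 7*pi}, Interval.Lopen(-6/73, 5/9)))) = EmptySet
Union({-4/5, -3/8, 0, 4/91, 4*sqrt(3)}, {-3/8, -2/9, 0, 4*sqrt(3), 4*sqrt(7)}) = {-4/5, -3/8, -2/9, 0, 4/91, 4*sqrt(3), 4*sqrt(7)}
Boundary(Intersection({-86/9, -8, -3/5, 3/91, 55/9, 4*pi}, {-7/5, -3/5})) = {-3/5}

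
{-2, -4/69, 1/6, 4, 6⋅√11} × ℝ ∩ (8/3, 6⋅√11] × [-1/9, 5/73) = {4, 6⋅√11} × [-1/9, 5/73)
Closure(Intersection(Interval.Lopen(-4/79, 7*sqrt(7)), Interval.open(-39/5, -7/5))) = EmptySet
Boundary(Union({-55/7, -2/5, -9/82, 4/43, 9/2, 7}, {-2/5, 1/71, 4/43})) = {-55/7, -2/5, -9/82, 1/71, 4/43, 9/2, 7}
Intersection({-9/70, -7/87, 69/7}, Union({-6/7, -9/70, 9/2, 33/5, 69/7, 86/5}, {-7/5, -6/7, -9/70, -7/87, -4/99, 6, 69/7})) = {-9/70, -7/87, 69/7}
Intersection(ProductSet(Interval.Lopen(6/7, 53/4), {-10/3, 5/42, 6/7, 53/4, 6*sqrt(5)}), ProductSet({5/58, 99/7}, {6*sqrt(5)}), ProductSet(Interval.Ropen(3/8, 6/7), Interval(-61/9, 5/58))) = EmptySet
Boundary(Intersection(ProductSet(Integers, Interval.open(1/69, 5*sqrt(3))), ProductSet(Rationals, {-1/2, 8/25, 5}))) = ProductSet(Integers, {8/25, 5})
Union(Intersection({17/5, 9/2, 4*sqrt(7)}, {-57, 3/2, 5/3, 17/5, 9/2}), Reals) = Reals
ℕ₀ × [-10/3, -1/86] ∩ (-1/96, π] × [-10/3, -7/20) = {0, 1, 2, 3} × [-10/3, -7/20)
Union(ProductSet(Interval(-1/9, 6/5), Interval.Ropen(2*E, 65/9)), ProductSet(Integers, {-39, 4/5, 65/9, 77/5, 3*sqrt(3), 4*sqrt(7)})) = Union(ProductSet(Integers, {-39, 4/5, 65/9, 77/5, 3*sqrt(3), 4*sqrt(7)}), ProductSet(Interval(-1/9, 6/5), Interval.Ropen(2*E, 65/9)))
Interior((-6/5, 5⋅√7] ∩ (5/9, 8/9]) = (5/9, 8/9)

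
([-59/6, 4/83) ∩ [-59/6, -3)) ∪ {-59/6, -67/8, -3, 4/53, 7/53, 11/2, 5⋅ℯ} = [-59/6, -3] ∪ {4/53, 7/53, 11/2, 5⋅ℯ}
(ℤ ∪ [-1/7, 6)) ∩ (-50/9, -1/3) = {-5, -4, …, -1}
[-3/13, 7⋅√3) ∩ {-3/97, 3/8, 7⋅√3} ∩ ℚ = {-3/97, 3/8}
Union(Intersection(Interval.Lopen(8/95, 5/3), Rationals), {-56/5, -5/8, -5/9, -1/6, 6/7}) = Union({-56/5, -5/8, -5/9, -1/6}, Intersection(Interval.Lopen(8/95, 5/3), Rationals))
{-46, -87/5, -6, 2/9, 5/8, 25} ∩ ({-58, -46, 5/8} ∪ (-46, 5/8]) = {-46, -87/5, -6, 2/9, 5/8}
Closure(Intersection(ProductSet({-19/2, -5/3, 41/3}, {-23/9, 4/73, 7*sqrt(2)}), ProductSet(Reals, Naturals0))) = EmptySet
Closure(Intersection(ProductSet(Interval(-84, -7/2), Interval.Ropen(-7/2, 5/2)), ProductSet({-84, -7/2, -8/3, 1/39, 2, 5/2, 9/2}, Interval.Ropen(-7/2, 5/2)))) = ProductSet({-84, -7/2}, Interval(-7/2, 5/2))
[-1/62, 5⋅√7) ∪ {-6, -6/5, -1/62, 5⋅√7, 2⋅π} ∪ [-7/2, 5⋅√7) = {-6} ∪ [-7/2, 5⋅√7]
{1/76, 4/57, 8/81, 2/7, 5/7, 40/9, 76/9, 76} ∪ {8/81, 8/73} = {1/76, 4/57, 8/81, 8/73, 2/7, 5/7, 40/9, 76/9, 76}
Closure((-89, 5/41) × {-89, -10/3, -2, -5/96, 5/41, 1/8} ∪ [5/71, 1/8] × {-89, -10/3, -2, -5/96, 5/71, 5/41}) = ([-89, 5/41] × {-89, -10/3, -2, -5/96, 5/41, 1/8}) ∪ ([5/71, 1/8] × {-89, -10/3, -2, -5/96, 5/71, 5/41})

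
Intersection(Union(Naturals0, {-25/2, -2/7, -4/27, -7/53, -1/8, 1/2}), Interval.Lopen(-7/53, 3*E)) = Union({-1/8, 1/2}, Range(0, 9, 1))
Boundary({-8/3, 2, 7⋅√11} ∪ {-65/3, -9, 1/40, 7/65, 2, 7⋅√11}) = {-65/3, -9, -8/3, 1/40, 7/65, 2, 7⋅√11}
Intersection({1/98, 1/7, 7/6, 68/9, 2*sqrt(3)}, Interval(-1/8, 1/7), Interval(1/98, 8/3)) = {1/98, 1/7}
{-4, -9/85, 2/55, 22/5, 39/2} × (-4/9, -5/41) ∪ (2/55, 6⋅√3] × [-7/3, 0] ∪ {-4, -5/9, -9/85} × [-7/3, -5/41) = ({-4, -5/9, -9/85} × [-7/3, -5/41)) ∪ ({-4, -9/85, 2/55, 22/5, 39/2} × (-4/9, -5/41)) ∪ ((2/55, 6⋅√3] × [-7/3, 0])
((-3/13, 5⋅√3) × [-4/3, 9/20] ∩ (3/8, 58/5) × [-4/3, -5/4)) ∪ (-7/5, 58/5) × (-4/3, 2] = ((-7/5, 58/5) × (-4/3, 2]) ∪ ((3/8, 5⋅√3) × [-4/3, -5/4))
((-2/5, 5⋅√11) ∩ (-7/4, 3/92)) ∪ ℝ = (-∞, ∞)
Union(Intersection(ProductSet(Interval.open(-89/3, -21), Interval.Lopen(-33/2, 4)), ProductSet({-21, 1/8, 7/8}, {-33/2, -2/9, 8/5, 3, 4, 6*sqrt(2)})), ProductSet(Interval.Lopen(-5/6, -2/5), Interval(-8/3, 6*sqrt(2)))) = ProductSet(Interval.Lopen(-5/6, -2/5), Interval(-8/3, 6*sqrt(2)))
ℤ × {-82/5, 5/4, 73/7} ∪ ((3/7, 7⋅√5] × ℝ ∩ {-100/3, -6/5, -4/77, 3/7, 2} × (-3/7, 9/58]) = (ℤ × {-82/5, 5/4, 73/7}) ∪ ({2} × (-3/7, 9/58])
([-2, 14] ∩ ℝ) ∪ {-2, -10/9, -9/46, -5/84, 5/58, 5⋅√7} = [-2, 14]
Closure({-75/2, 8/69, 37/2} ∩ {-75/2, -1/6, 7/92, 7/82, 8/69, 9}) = {-75/2, 8/69}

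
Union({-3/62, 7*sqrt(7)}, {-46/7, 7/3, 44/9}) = {-46/7, -3/62, 7/3, 44/9, 7*sqrt(7)}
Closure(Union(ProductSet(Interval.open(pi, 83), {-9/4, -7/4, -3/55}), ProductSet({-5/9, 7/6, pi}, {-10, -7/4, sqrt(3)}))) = Union(ProductSet({-5/9, 7/6, pi}, {-10, -7/4, sqrt(3)}), ProductSet(Interval(pi, 83), {-9/4, -7/4, -3/55}))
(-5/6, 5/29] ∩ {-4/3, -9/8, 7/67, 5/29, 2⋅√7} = {7/67, 5/29}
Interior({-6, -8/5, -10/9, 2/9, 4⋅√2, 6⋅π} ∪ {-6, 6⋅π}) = ∅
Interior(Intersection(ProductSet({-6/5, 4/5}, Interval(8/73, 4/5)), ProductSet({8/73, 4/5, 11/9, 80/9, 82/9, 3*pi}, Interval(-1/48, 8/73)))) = EmptySet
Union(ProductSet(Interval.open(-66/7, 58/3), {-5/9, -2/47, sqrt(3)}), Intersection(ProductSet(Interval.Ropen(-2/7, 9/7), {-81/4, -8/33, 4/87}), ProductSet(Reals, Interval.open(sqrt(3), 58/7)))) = ProductSet(Interval.open(-66/7, 58/3), {-5/9, -2/47, sqrt(3)})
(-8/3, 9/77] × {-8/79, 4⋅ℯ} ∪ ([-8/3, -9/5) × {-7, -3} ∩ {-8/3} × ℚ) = ({-8/3} × {-7, -3}) ∪ ((-8/3, 9/77] × {-8/79, 4⋅ℯ})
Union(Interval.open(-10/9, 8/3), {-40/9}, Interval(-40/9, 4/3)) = Interval.Ropen(-40/9, 8/3)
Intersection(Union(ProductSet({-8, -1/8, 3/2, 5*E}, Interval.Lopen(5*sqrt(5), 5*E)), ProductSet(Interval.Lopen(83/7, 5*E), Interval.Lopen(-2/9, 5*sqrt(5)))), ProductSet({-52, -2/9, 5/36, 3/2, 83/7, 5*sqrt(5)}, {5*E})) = ProductSet({3/2}, {5*E})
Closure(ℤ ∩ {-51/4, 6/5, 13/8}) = ∅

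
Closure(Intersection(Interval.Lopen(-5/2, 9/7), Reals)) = Interval(-5/2, 9/7)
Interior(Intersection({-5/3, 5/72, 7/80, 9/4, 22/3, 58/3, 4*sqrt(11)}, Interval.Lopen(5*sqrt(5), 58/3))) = EmptySet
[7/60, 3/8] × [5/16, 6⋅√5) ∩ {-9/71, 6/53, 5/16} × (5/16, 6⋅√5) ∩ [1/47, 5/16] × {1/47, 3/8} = {5/16} × {3/8}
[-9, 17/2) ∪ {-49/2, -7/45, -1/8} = {-49/2} ∪ [-9, 17/2)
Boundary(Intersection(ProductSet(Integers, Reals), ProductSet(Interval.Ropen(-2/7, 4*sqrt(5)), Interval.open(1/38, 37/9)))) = ProductSet(Range(0, 9, 1), Interval(1/38, 37/9))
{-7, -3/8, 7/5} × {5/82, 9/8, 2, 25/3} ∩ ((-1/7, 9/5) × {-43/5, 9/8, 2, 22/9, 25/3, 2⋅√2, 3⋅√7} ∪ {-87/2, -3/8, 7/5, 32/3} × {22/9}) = {7/5} × {9/8, 2, 25/3}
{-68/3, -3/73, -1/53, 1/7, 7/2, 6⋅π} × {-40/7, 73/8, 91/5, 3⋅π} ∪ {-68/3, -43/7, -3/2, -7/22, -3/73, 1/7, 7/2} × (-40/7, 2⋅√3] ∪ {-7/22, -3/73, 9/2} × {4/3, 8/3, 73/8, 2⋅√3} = ({-7/22, -3/73, 9/2} × {4/3, 8/3, 73/8, 2⋅√3}) ∪ ({-68/3, -3/73, -1/53, 1/7, 7/2, 6⋅π} × {-40/7, 73/8, 91/5, 3⋅π}) ∪ ({-68/3, -43/7, -3/2, -7/22, -3/73, 1/7, 7/2} × (-40/7, 2⋅√3])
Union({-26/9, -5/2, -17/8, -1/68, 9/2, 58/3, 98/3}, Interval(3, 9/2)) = Union({-26/9, -5/2, -17/8, -1/68, 58/3, 98/3}, Interval(3, 9/2))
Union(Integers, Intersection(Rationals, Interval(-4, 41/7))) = Union(Integers, Intersection(Interval(-4, 41/7), Rationals))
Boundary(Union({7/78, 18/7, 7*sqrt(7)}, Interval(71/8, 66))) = {7/78, 18/7, 71/8, 66}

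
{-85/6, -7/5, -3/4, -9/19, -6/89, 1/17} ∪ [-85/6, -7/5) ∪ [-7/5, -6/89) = [-85/6, -6/89] ∪ {1/17}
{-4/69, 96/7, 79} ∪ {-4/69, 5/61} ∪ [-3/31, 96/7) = [-3/31, 96/7] ∪ {79}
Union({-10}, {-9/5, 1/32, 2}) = {-10, -9/5, 1/32, 2}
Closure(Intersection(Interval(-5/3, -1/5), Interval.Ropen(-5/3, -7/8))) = Interval(-5/3, -7/8)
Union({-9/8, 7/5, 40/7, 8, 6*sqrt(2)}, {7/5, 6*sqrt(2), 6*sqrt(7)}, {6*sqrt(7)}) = {-9/8, 7/5, 40/7, 8, 6*sqrt(2), 6*sqrt(7)}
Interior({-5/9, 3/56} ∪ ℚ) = ∅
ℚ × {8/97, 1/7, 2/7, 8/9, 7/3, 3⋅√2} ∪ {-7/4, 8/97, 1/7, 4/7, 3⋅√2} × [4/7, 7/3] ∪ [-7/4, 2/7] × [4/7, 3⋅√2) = (ℚ × {8/97, 1/7, 2/7, 8/9, 7/3, 3⋅√2}) ∪ ([-7/4, 2/7] × [4/7, 3⋅√2)) ∪ ({-7/4, 8/97, 1/7, 4/7, 3⋅√2} × [4/7, 7/3])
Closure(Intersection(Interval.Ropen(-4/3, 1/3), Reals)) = Interval(-4/3, 1/3)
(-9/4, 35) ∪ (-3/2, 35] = (-9/4, 35]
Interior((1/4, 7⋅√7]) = (1/4, 7⋅√7)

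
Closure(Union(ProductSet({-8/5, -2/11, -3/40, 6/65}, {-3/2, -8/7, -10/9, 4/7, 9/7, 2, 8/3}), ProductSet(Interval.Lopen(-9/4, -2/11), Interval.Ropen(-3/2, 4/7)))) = Union(ProductSet({-9/4, -2/11}, Interval(-3/2, 4/7)), ProductSet({-8/5, -2/11, -3/40, 6/65}, {-3/2, -8/7, -10/9, 4/7, 9/7, 2, 8/3}), ProductSet(Interval(-9/4, -2/11), {-3/2, 4/7}), ProductSet(Interval.Lopen(-9/4, -2/11), Interval.Ropen(-3/2, 4/7)))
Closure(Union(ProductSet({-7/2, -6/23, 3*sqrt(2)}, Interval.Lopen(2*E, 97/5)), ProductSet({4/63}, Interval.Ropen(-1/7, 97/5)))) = Union(ProductSet({4/63}, Interval(-1/7, 97/5)), ProductSet({-7/2, -6/23, 3*sqrt(2)}, Interval(2*E, 97/5)))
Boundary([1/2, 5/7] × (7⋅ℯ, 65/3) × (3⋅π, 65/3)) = ([1/2, 5/7] × [7⋅ℯ, 65/3] × {65/3, 3⋅π}) ∪ ((({1/2, 5/7} × [7⋅ℯ, 65/3]) ∪ ([1/2, 5/7] × {65/3, 7⋅ℯ})) × [3⋅π, 65/3])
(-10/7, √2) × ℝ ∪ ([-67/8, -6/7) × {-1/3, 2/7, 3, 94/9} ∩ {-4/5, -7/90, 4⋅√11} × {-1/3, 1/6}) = (-10/7, √2) × ℝ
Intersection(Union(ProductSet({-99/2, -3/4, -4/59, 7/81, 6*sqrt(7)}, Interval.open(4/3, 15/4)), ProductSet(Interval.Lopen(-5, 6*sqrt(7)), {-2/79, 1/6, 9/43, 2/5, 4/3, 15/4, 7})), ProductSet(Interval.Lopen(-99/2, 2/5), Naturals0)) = Union(ProductSet({-3/4, -4/59, 7/81}, Range(2, 4, 1)), ProductSet(Interval.Lopen(-5, 2/5), {7}))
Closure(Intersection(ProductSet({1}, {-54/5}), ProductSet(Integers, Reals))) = ProductSet({1}, {-54/5})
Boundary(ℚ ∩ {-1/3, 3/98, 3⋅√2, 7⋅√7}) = {-1/3, 3/98}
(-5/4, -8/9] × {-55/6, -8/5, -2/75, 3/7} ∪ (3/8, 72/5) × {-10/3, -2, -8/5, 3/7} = ((-5/4, -8/9] × {-55/6, -8/5, -2/75, 3/7}) ∪ ((3/8, 72/5) × {-10/3, -2, -8/5, 3/7})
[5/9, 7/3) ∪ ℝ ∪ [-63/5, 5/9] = (-∞, ∞)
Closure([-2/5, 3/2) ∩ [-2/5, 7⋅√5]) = [-2/5, 3/2]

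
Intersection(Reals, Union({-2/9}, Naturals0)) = Union({-2/9}, Naturals0)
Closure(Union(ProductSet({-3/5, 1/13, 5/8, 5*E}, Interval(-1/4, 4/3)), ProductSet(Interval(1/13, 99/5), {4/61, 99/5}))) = Union(ProductSet({-3/5, 1/13, 5/8, 5*E}, Interval(-1/4, 4/3)), ProductSet(Interval(1/13, 99/5), {4/61, 99/5}))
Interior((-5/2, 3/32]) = (-5/2, 3/32)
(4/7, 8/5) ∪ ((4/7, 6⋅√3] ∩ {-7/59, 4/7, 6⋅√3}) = (4/7, 8/5) ∪ {6⋅√3}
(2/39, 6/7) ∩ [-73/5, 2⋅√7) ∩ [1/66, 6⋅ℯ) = (2/39, 6/7)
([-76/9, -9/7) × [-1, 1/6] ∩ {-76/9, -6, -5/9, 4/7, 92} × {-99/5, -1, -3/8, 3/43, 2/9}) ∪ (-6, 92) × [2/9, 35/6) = ({-76/9, -6} × {-1, -3/8, 3/43}) ∪ ((-6, 92) × [2/9, 35/6))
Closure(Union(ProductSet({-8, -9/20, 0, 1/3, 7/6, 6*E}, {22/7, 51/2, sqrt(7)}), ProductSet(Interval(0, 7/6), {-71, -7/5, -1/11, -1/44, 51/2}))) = Union(ProductSet({-8, -9/20, 0, 1/3, 7/6, 6*E}, {22/7, 51/2, sqrt(7)}), ProductSet(Interval(0, 7/6), {-71, -7/5, -1/11, -1/44, 51/2}))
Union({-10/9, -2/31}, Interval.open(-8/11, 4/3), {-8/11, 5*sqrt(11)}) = Union({-10/9, 5*sqrt(11)}, Interval.Ropen(-8/11, 4/3))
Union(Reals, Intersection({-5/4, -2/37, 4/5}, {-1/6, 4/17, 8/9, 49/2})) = Reals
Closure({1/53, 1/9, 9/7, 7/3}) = {1/53, 1/9, 9/7, 7/3}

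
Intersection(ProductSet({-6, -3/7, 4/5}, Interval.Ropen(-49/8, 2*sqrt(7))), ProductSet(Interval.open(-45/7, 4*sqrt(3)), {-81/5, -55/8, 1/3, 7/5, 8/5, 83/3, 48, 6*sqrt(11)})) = ProductSet({-6, -3/7, 4/5}, {1/3, 7/5, 8/5})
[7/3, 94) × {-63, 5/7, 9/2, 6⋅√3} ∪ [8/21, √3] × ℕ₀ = ([8/21, √3] × ℕ₀) ∪ ([7/3, 94) × {-63, 5/7, 9/2, 6⋅√3})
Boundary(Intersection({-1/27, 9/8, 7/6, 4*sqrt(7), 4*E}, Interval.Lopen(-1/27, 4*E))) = {9/8, 7/6, 4*sqrt(7), 4*E}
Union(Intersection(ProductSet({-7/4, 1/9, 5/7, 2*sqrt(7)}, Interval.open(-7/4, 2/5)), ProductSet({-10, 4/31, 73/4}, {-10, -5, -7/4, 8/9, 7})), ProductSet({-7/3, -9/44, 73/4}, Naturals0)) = ProductSet({-7/3, -9/44, 73/4}, Naturals0)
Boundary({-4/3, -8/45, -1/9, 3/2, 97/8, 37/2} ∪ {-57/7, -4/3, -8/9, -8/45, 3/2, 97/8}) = {-57/7, -4/3, -8/9, -8/45, -1/9, 3/2, 97/8, 37/2}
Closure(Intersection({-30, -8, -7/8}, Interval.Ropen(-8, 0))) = {-8, -7/8}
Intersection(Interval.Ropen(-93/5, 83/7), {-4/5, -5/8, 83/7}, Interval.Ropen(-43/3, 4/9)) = {-4/5, -5/8}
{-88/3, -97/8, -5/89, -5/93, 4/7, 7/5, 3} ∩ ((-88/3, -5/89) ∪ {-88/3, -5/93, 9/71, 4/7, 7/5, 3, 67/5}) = {-88/3, -97/8, -5/93, 4/7, 7/5, 3}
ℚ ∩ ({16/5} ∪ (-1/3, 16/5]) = ℚ ∩ (-1/3, 16/5]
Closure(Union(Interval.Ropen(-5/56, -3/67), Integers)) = Union(Integers, Interval(-5/56, -3/67))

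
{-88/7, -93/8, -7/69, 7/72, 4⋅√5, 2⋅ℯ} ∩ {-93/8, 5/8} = {-93/8}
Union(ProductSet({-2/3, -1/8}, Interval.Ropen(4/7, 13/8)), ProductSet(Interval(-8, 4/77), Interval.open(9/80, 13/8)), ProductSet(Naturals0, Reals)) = Union(ProductSet(Interval(-8, 4/77), Interval.open(9/80, 13/8)), ProductSet(Naturals0, Reals))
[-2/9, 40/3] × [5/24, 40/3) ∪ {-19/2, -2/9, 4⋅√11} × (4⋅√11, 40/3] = ([-2/9, 40/3] × [5/24, 40/3)) ∪ ({-19/2, -2/9, 4⋅√11} × (4⋅√11, 40/3])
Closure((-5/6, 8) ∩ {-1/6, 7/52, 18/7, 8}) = {-1/6, 7/52, 18/7}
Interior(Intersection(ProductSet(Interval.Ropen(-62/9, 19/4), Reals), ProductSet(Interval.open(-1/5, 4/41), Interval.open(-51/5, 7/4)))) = ProductSet(Interval.open(-1/5, 4/41), Interval.open(-51/5, 7/4))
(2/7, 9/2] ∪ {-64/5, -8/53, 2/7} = {-64/5, -8/53} ∪ [2/7, 9/2]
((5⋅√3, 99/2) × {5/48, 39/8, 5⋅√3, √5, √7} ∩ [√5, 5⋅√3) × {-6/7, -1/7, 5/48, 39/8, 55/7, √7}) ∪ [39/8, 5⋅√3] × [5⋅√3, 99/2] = [39/8, 5⋅√3] × [5⋅√3, 99/2]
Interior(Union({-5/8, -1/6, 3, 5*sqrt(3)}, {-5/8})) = EmptySet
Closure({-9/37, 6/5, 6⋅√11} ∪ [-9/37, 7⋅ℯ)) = [-9/37, 7⋅ℯ] ∪ {6⋅√11}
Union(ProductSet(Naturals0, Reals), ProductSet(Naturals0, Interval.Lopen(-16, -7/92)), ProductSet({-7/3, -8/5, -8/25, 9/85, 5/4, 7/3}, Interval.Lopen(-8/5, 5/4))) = Union(ProductSet({-7/3, -8/5, -8/25, 9/85, 5/4, 7/3}, Interval.Lopen(-8/5, 5/4)), ProductSet(Naturals0, Interval(-oo, oo)))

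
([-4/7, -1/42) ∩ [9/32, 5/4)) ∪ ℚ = ℚ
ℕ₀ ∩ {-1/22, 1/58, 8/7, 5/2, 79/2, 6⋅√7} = ∅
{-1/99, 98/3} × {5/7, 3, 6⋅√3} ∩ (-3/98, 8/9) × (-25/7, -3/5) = ∅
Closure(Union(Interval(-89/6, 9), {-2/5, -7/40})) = Interval(-89/6, 9)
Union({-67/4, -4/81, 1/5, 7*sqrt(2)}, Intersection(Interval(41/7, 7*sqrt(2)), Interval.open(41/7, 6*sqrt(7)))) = Union({-67/4, -4/81, 1/5}, Interval.Lopen(41/7, 7*sqrt(2)))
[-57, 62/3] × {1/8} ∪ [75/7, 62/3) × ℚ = ([75/7, 62/3) × ℚ) ∪ ([-57, 62/3] × {1/8})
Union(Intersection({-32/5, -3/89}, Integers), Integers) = Integers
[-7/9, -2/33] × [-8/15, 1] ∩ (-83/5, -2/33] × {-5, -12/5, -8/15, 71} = [-7/9, -2/33] × {-8/15}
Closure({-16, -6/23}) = {-16, -6/23}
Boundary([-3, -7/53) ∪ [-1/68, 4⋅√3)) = {-3, -7/53, -1/68, 4⋅√3}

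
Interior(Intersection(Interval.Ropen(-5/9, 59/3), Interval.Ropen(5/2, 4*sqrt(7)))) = Interval.open(5/2, 4*sqrt(7))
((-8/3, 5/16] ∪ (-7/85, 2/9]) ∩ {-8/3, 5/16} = {5/16}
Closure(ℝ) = ℝ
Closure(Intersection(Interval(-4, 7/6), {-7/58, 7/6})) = {-7/58, 7/6}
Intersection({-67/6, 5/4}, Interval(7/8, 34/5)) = {5/4}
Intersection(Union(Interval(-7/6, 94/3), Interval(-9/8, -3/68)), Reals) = Interval(-7/6, 94/3)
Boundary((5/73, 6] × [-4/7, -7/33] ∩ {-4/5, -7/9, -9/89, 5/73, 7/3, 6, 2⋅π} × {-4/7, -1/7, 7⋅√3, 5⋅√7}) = {7/3, 6} × {-4/7}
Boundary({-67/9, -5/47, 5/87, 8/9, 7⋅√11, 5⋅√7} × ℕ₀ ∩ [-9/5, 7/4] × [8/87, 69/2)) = {-5/47, 5/87, 8/9} × {1, 2, …, 34}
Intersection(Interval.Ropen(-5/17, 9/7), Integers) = Range(0, 2, 1)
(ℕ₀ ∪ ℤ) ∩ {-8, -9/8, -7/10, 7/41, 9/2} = {-8}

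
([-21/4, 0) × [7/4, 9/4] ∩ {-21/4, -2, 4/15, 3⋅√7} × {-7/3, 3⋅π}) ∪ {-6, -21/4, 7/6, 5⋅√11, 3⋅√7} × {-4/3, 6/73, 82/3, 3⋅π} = {-6, -21/4, 7/6, 5⋅√11, 3⋅√7} × {-4/3, 6/73, 82/3, 3⋅π}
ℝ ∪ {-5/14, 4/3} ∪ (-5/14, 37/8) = (-∞, ∞)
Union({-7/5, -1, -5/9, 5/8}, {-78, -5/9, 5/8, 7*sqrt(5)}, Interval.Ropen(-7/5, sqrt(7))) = Union({-78, 7*sqrt(5)}, Interval.Ropen(-7/5, sqrt(7)))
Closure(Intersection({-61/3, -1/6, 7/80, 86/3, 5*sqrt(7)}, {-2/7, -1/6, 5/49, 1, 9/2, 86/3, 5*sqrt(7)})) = {-1/6, 86/3, 5*sqrt(7)}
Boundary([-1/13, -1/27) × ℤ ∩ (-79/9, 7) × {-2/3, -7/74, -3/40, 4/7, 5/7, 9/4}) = ∅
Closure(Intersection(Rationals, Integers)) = Integers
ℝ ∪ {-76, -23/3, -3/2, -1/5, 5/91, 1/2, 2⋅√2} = ℝ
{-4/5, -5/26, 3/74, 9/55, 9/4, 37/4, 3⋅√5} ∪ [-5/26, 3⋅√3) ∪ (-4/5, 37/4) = [-4/5, 37/4]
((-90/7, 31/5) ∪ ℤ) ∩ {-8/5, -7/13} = {-8/5, -7/13}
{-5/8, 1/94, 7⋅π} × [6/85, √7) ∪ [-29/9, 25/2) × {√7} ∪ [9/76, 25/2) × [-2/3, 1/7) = ([-29/9, 25/2) × {√7}) ∪ ([9/76, 25/2) × [-2/3, 1/7)) ∪ ({-5/8, 1/94, 7⋅π} × [6/85, √7))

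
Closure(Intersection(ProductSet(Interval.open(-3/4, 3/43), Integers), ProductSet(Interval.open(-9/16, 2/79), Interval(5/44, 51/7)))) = ProductSet(Interval(-9/16, 2/79), Range(1, 8, 1))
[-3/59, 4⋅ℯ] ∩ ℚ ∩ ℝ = ℚ ∩ [-3/59, 4⋅ℯ]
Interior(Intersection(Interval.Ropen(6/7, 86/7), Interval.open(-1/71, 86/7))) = Interval.open(6/7, 86/7)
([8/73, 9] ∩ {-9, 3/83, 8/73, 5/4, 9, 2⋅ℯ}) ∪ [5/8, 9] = {8/73} ∪ [5/8, 9]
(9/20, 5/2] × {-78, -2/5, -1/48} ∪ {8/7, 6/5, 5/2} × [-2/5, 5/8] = ({8/7, 6/5, 5/2} × [-2/5, 5/8]) ∪ ((9/20, 5/2] × {-78, -2/5, -1/48})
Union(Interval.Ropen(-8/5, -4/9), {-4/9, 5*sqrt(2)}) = Union({5*sqrt(2)}, Interval(-8/5, -4/9))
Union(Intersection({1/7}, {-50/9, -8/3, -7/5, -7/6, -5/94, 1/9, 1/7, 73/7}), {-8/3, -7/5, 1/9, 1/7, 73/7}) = {-8/3, -7/5, 1/9, 1/7, 73/7}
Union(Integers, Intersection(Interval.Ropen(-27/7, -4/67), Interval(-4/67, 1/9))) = Integers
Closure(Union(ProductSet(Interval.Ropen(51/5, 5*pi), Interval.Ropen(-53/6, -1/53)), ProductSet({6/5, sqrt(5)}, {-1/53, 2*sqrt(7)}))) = Union(ProductSet({6/5, sqrt(5)}, {-1/53, 2*sqrt(7)}), ProductSet({51/5, 5*pi}, Interval(-53/6, -1/53)), ProductSet(Interval(51/5, 5*pi), {-53/6, -1/53}), ProductSet(Interval.Ropen(51/5, 5*pi), Interval.Ropen(-53/6, -1/53)))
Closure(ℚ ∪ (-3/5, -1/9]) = ℚ ∪ (-∞, ∞)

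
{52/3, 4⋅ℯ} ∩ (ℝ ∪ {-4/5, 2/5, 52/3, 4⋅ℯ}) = {52/3, 4⋅ℯ}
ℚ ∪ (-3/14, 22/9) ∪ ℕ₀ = ℚ ∪ [-3/14, 22/9]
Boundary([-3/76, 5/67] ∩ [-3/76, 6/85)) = {-3/76, 6/85}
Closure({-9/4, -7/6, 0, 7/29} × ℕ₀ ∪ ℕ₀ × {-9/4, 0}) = (ℕ₀ × {-9/4, 0}) ∪ ({-9/4, -7/6, 0, 7/29} × ℕ₀)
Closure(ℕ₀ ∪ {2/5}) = ℕ₀ ∪ {2/5}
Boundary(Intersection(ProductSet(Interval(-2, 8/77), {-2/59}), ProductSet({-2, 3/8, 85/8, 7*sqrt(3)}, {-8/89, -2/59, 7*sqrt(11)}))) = ProductSet({-2}, {-2/59})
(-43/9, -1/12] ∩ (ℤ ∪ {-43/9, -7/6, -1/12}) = {-4, -3, -2, -1} ∪ {-7/6, -1/12}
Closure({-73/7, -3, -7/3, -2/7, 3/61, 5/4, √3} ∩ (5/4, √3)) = ∅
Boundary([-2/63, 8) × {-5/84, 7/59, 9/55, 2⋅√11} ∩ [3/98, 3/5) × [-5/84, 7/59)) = [3/98, 3/5] × {-5/84}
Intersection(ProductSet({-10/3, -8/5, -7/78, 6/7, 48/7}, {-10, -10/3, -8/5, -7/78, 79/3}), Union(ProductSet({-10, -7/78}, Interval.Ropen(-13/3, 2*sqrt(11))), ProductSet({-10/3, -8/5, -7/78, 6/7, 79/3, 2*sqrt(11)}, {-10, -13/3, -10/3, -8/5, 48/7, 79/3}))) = Union(ProductSet({-7/78}, {-10/3, -8/5, -7/78}), ProductSet({-10/3, -8/5, -7/78, 6/7}, {-10, -10/3, -8/5, 79/3}))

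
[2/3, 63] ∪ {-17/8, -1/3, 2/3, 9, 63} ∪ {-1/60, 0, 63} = {-17/8, -1/3, -1/60, 0} ∪ [2/3, 63]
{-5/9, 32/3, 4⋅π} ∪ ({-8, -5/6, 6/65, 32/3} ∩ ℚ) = {-8, -5/6, -5/9, 6/65, 32/3, 4⋅π}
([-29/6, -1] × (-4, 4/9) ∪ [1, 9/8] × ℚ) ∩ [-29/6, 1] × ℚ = ({1} × ℚ) ∪ ([-29/6, -1] × (ℚ ∩ (-4, 4/9)))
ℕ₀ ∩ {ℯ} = ∅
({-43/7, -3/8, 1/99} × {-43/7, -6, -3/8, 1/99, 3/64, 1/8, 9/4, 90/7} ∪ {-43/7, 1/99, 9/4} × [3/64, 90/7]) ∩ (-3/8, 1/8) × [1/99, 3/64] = {1/99} × {1/99, 3/64}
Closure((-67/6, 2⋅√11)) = [-67/6, 2⋅√11]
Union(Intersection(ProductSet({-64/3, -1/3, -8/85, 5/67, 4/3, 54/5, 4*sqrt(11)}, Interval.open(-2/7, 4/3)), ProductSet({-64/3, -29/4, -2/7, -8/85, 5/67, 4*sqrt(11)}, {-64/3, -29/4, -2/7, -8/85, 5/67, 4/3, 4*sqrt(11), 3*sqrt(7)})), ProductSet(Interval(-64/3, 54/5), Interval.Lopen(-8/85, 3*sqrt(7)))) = Union(ProductSet({-64/3, -8/85, 5/67, 4*sqrt(11)}, {-8/85, 5/67}), ProductSet(Interval(-64/3, 54/5), Interval.Lopen(-8/85, 3*sqrt(7))))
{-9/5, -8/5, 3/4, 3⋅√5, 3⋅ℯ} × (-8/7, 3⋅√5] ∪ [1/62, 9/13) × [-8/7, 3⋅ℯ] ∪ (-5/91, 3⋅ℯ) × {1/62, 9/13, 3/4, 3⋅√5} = ([1/62, 9/13) × [-8/7, 3⋅ℯ]) ∪ ((-5/91, 3⋅ℯ) × {1/62, 9/13, 3/4, 3⋅√5}) ∪ ({-9/5, -8/5, 3/4, 3⋅√5, 3⋅ℯ} × (-8/7, 3⋅√5])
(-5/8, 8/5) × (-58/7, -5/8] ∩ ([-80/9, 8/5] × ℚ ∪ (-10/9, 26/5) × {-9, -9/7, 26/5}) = (-5/8, 8/5) × (ℚ ∩ (-58/7, -5/8])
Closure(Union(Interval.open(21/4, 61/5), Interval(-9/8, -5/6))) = Union(Interval(-9/8, -5/6), Interval(21/4, 61/5))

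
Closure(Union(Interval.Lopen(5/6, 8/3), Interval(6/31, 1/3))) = Union(Interval(6/31, 1/3), Interval(5/6, 8/3))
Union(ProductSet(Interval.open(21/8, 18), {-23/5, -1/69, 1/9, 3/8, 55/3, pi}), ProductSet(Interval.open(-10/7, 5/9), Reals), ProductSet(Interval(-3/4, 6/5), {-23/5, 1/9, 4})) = Union(ProductSet(Interval.open(-10/7, 5/9), Reals), ProductSet(Interval(-3/4, 6/5), {-23/5, 1/9, 4}), ProductSet(Interval.open(21/8, 18), {-23/5, -1/69, 1/9, 3/8, 55/3, pi}))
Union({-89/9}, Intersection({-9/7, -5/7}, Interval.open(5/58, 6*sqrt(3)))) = {-89/9}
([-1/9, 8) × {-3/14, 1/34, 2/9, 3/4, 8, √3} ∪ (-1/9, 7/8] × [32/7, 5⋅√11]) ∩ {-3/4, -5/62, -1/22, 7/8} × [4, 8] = {-5/62, -1/22, 7/8} × [32/7, 8]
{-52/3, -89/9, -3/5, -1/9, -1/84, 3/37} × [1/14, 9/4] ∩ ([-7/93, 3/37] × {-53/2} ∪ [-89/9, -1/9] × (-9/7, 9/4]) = {-89/9, -3/5, -1/9} × [1/14, 9/4]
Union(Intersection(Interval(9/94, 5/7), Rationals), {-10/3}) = Union({-10/3}, Intersection(Interval(9/94, 5/7), Rationals))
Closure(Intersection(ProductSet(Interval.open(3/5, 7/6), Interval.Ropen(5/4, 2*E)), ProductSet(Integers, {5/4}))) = ProductSet(Range(1, 2, 1), {5/4})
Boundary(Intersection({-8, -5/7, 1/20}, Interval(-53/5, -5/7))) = {-8, -5/7}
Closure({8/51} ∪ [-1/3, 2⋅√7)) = [-1/3, 2⋅√7]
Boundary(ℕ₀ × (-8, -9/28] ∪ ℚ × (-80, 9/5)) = ℝ × [-80, 9/5]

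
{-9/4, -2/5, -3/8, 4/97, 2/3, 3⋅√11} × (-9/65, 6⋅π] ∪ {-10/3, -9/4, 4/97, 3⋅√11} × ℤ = ({-10/3, -9/4, 4/97, 3⋅√11} × ℤ) ∪ ({-9/4, -2/5, -3/8, 4/97, 2/3, 3⋅√11} × (-9/65, 6⋅π])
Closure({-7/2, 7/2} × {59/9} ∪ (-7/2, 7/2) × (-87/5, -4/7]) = ([-7/2, 7/2] × {-87/5, -4/7}) ∪ ((-7/2, 7/2) × (-87/5, -4/7]) ∪ ({-7/2, 7/2} × ([-87/5, -4/7] ∪ {59/9}))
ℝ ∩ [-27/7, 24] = [-27/7, 24]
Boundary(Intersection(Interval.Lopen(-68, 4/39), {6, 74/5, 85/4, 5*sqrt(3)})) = EmptySet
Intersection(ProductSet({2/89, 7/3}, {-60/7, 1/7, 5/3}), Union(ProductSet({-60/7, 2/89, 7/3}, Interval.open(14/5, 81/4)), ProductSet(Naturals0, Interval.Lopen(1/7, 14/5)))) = EmptySet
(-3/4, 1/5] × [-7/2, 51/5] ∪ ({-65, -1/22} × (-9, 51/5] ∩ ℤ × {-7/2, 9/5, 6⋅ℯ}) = ({-65} × {-7/2, 9/5}) ∪ ((-3/4, 1/5] × [-7/2, 51/5])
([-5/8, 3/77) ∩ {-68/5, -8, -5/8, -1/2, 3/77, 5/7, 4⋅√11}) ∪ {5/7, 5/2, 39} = {-5/8, -1/2, 5/7, 5/2, 39}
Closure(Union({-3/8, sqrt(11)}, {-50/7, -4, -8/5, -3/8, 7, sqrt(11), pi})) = {-50/7, -4, -8/5, -3/8, 7, sqrt(11), pi}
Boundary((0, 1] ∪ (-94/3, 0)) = {-94/3, 0, 1}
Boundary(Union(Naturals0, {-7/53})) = Union({-7/53}, Naturals0)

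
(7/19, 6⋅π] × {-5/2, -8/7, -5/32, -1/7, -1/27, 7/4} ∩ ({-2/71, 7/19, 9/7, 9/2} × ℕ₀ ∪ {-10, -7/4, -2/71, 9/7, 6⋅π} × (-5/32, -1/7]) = {9/7, 6⋅π} × {-1/7}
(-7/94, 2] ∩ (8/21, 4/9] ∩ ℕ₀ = ∅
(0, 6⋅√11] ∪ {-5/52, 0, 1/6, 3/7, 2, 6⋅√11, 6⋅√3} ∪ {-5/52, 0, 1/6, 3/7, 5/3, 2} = {-5/52} ∪ [0, 6⋅√11]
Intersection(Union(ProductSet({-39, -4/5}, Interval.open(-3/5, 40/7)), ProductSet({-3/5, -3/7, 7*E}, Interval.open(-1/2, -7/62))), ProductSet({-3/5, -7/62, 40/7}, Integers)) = EmptySet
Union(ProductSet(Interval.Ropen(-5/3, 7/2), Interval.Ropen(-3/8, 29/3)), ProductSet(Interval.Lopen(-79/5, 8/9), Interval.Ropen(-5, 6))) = Union(ProductSet(Interval.Lopen(-79/5, 8/9), Interval.Ropen(-5, 6)), ProductSet(Interval.Ropen(-5/3, 7/2), Interval.Ropen(-3/8, 29/3)))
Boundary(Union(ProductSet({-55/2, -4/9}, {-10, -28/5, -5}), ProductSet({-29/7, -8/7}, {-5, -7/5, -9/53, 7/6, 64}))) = Union(ProductSet({-55/2, -4/9}, {-10, -28/5, -5}), ProductSet({-29/7, -8/7}, {-5, -7/5, -9/53, 7/6, 64}))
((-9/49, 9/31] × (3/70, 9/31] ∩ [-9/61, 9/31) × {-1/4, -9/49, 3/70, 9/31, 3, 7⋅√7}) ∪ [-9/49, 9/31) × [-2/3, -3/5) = ([-9/61, 9/31) × {9/31}) ∪ ([-9/49, 9/31) × [-2/3, -3/5))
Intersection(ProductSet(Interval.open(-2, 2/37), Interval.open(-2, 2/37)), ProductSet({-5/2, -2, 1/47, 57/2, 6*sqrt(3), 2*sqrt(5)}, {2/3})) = EmptySet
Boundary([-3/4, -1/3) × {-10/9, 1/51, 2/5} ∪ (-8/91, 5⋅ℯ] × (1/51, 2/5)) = ([-3/4, -1/3] × {-10/9, 1/51, 2/5}) ∪ ({-8/91, 5⋅ℯ} × [1/51, 2/5]) ∪ ([-8/91, 5⋅ℯ] × {1/51, 2/5})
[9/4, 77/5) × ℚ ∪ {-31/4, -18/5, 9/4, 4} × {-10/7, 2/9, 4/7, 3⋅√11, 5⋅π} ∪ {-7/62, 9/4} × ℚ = (({-7/62} ∪ [9/4, 77/5)) × ℚ) ∪ ({-31/4, -18/5, 9/4, 4} × {-10/7, 2/9, 4/7, 3⋅√11, 5⋅π})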